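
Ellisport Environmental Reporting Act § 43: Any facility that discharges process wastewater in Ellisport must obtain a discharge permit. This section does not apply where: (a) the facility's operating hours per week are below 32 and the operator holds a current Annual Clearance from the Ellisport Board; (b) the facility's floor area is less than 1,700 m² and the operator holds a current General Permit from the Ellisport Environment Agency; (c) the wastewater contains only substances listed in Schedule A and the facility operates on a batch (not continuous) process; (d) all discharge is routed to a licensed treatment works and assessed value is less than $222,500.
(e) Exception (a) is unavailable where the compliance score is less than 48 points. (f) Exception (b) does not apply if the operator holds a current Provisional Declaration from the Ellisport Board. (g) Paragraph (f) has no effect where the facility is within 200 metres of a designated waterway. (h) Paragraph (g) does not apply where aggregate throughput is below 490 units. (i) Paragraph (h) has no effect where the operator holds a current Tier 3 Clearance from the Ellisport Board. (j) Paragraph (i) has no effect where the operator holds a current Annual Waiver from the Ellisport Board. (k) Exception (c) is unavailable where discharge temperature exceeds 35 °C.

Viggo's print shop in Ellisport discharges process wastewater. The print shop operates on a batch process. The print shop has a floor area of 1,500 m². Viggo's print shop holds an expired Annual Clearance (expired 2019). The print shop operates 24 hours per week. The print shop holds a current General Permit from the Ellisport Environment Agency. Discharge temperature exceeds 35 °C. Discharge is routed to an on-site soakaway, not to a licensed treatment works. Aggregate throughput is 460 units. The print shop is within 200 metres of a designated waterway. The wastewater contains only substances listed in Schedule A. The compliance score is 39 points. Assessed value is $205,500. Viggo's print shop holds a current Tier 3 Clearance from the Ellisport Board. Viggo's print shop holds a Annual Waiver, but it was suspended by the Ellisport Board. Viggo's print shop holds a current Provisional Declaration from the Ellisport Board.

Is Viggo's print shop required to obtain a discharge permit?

No — exception (b) applies; Viggo's print shop is not required to obtain a discharge permit.

Exception (a) fails — the Annual Clearance is not current.
Exception (b) is satisfied on its face — the facility's floor area is 1,500 m², less than the 1,700 m² limit; a current General Permit is held. Under paragraphs (f)–(j): (f) is engaged (a current Provisional Declaration is held), but is set aside by (g): (g) applies — the print shop is within 200 m of a designated waterway. (h) operates (aggregate throughput is 460 units, below the 490 units limit), but is displaced by (i): (i) applies — a current Tier 3 Clearance is held. (j) does not operate here (no current Annual Waiver is held), so (i) stands. (b) remains available.
Exception (c): the wastewater is Schedule-A-only; the facility operates on a batch process — every condition holds. But: (k) is engaged — discharge temperature exceeds 35 °C. Exception (c) does not apply.
Exception (d) does not apply: discharge is not routed to a licensed treatment works.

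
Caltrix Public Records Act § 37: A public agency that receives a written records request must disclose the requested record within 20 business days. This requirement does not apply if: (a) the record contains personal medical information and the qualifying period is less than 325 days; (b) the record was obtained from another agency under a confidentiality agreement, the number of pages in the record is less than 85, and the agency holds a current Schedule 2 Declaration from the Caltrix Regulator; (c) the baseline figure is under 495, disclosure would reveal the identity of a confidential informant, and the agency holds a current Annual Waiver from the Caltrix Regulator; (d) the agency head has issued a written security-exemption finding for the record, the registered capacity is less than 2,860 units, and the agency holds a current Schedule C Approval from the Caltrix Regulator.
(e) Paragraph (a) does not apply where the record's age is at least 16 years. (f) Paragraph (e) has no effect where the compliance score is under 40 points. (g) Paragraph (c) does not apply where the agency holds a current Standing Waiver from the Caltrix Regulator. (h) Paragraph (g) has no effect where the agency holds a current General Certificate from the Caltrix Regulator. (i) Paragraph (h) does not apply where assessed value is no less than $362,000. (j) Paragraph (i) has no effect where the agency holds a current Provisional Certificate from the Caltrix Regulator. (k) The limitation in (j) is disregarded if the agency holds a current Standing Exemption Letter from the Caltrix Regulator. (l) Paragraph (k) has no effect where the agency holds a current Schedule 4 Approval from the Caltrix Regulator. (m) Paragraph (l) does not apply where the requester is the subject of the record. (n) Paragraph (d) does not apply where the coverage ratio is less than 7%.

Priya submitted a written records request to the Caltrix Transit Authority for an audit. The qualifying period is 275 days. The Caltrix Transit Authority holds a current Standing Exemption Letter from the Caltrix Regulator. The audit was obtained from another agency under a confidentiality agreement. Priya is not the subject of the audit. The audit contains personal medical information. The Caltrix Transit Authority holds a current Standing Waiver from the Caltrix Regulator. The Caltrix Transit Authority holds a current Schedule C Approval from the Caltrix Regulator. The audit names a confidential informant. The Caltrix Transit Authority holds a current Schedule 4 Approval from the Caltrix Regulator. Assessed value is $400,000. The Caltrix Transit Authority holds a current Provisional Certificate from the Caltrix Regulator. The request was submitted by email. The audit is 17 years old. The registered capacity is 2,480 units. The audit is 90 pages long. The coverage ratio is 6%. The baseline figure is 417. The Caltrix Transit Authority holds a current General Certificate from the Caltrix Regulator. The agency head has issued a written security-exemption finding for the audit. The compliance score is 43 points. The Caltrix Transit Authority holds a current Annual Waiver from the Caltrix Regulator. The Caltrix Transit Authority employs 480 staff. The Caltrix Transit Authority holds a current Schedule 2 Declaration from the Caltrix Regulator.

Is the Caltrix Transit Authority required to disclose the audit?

No — exception (c) applies; the Caltrix Transit Authority is not required to disclose the audit.

Exception (a): the audit contains personal medical information; the qualifying period is 275 days, less than the 325 days limit — every condition holds. But: (e) applies — the record's age is 17 years, meeting the 16 years threshold. (f), which would lift (e), does not operate here — the compliance score is 43 points, not under 40 points. So (a) is unavailable.
Exception (b) fails — the number of pages in the record is 90, not less than 85.
All of (c)'s requirements are met (the baseline figure is 417, under the 495 limit; the audit names a confidential informant; a current Annual Waiver is held). Under paragraphs (g)–(m): (g) would limit (c) — a current Standing Waiver is held — but (h) sets (g) aside: (h) operates against (g): a current General Certificate is held. (i) would limit (h) — assessed value is $400,000, meeting the $362,000 threshold — but (j) sets (i) aside: (j) operates against (i): a current Provisional Certificate is held. (k) applies (a current Standing Exemption Letter is held), but is overridden by (l): (l) operates — a current Schedule 4 Approval is held. (m), which would lift (l), is not engaged — Priya is not the subject of the audit. (c) remains available.
Exception (d)'s conditions are all satisfied: a written security-exemption finding has been issued; the registered capacity is 2,480 units, less than the 2,860 units limit; a current Schedule C Approval is held. However, paragraph (n) must be considered: (n) operates against (d): the coverage ratio is 6%, less than the 7% limit. (d) is therefore removed.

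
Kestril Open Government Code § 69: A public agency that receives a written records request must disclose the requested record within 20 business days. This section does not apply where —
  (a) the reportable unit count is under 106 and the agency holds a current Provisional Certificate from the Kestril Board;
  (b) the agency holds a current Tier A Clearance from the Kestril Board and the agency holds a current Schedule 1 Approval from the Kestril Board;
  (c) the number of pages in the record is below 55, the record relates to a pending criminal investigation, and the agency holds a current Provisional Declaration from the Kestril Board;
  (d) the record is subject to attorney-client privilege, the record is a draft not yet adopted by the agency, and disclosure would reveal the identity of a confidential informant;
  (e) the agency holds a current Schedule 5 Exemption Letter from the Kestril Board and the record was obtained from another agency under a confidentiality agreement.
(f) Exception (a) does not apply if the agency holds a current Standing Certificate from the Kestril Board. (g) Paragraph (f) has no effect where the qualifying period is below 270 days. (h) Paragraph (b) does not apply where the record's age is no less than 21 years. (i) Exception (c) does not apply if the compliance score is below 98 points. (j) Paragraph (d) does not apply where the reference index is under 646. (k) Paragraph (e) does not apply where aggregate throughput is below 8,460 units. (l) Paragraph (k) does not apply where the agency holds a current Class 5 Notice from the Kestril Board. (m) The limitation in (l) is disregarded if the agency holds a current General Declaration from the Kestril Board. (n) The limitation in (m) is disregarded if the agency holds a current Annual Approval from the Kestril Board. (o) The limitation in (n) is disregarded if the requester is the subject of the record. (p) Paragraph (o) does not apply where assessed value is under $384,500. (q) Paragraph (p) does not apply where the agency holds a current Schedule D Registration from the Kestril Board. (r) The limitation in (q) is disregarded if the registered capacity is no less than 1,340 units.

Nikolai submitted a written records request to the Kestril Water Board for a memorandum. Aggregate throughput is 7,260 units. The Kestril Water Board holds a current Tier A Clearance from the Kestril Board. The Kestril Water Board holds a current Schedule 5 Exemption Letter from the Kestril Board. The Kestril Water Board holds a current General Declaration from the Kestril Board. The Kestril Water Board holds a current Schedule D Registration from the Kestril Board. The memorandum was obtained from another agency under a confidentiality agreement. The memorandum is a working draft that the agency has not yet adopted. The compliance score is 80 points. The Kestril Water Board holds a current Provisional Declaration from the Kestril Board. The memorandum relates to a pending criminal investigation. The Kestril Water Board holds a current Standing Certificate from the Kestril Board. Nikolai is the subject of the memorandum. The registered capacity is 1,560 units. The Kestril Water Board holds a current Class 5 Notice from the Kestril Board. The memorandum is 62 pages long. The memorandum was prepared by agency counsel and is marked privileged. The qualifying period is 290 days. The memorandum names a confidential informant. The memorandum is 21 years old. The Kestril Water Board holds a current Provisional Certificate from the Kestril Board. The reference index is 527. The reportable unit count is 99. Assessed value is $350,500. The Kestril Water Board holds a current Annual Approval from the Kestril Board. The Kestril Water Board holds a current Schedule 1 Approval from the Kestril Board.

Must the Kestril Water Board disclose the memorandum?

No — exception (e) applies; the Kestril Water Board is not required to disclose the memorandum.

Exception (a) is satisfied on its face — the reportable unit count is 99, under the 106 limit; a current Provisional Certificate is held. However, paragraphs (f)–(g) must be considered: (f) applies — a current Standing Certificate is held. (g) is not triggered (the qualifying period is 290 days, not below 270 days), so (f) stands. Exception (a) does not apply.
All of (b)'s requirements are met (a current Tier A Clearance is held; a current Schedule 1 Approval is held). But applying paragraph (h): (h) operates — the record's age is 21 years, meeting the 21 years threshold. Exception (b) does not apply.
Exception (c) does not apply: the number of pages in the record is 62, not below 55.
All of (d)'s requirements are met (the memorandum is privileged; the memorandum is an unadopted draft; the memorandum names a confidential informant). Turning to paragraph (j): (j) applies — the reference index is 527, under the 646 limit. So (d) is unavailable.
Exception (e)'s conditions are all satisfied: a current Schedule 5 Exemption Letter is held; the memorandum was obtained under a confidentiality agreement. Applying paragraphs (k)–(r): (k) would limit (e) — aggregate throughput is 7,260 units, below the 8,460 units limit — but (l) sets (k) aside: (l) operates against (k): a current Class 5 Notice is held. (m) is engaged (a current General Declaration is held), but is displaced by (n): (n) operates — a current Annual Approval is held. (o) applies (Nikolai is the subject of the memorandum), but yields to (p): (p) operates against (o): assessed value is $350,500, under the $384,500 limit. (q) would limit (p) — a current Schedule D Registration is held — but (r) sets (q) aside: (r) operates against (q): the registered capacity is 1,560 units, meeting the 1,340 units threshold. (e) remains available.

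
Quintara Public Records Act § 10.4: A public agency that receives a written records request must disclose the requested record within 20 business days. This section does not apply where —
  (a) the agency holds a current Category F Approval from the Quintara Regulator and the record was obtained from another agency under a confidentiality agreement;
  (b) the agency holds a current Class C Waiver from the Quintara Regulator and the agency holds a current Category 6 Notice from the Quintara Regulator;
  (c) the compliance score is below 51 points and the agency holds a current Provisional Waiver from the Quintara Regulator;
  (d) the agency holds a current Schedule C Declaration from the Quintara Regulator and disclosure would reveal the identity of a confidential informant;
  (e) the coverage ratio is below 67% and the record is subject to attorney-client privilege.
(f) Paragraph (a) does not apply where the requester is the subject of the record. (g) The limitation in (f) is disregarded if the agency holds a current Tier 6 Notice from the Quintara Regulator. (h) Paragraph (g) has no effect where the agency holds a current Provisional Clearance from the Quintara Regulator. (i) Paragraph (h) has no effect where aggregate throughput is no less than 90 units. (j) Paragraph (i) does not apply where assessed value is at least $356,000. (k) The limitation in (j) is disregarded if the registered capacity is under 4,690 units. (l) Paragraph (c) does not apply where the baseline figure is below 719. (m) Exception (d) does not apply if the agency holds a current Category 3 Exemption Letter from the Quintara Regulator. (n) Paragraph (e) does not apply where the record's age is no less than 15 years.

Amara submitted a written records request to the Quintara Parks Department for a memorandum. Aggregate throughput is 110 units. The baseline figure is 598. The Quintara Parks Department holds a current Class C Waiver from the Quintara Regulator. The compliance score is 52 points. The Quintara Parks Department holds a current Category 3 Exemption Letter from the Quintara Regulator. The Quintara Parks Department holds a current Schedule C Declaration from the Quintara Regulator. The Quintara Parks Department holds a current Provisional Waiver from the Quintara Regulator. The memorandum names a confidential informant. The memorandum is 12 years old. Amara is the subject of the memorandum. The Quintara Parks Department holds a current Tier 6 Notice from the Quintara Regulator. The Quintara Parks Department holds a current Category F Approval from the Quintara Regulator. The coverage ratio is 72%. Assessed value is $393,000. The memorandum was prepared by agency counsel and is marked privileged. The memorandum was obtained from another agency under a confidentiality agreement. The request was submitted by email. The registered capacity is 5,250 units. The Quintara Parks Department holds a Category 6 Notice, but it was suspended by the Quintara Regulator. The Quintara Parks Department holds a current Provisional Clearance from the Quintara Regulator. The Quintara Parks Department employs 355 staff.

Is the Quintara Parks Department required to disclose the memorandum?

Yes — the Quintara Parks Department must disclose the memorandum.

Exception (a) is satisfied on its face — a current Category F Approval is held; the memorandum was obtained under a confidentiality agreement. Turning to paragraphs (f)–(k): (f) is engaged — Amara is the subject of the memorandum. (g) would limit (f) — a current Tier 6 Notice is held — but (h) sets (g) aside: (h) operates against (g): a current Provisional Clearance is held. (i) is triggered (aggregate throughput is 110 units, meeting the 90 units threshold), but is itself disapplied by (j): (j) is triggered — assessed value is $393,000, meeting the $356,000 threshold. (k) is not triggered (the registered capacity is 5,250 units, not under 4,690 units), so (j) stands. (a) is therefore removed.
Exception (b) fails — there is no Category 6 Notice in force.
Exception (c) does not apply: the compliance score is 52 points, not below 51 points.
Exception (d)'s conditions are all satisfied: a current Schedule C Declaration is held; the memorandum names a confidential informant. But: (m) is engaged — a current Category 3 Exemption Letter is held. (d) is therefore removed.
Exception (e) does not apply: the coverage ratio is 72%, not below 67%.
No exception is made out. the Quintara Parks Department falls within the general rule.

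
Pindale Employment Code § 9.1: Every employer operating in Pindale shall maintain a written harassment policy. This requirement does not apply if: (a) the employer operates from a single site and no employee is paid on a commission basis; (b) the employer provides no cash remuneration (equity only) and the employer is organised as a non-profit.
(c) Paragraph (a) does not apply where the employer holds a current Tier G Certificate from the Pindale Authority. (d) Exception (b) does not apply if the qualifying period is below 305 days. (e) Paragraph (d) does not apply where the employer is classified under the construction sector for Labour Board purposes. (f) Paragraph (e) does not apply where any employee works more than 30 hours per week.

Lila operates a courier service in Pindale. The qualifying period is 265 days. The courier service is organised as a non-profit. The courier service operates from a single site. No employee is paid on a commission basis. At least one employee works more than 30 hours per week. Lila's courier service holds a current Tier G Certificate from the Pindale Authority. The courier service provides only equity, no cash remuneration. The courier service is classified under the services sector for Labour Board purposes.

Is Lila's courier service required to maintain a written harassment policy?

Yes — Lila's courier service must maintain a written harassment policy.

Exception (a)'s conditions are all satisfied: the employer operates from a single site; no employee is paid on commission. But: (c) operates against (a): a current Tier G Certificate is held. Exception (a) does not apply.
All of (b)'s requirements are met (remuneration is equity-only; the employer is a non-profit). Turning to paragraphs (d)–(f): (d) operates against (b): the qualifying period is 265 days, below the 305 days limit. (e) is not engaged (the courier service is classified under the services sector), so (d) stands. (b) is therefore removed.
No exception is made out. Lila's courier service falls within the general rule.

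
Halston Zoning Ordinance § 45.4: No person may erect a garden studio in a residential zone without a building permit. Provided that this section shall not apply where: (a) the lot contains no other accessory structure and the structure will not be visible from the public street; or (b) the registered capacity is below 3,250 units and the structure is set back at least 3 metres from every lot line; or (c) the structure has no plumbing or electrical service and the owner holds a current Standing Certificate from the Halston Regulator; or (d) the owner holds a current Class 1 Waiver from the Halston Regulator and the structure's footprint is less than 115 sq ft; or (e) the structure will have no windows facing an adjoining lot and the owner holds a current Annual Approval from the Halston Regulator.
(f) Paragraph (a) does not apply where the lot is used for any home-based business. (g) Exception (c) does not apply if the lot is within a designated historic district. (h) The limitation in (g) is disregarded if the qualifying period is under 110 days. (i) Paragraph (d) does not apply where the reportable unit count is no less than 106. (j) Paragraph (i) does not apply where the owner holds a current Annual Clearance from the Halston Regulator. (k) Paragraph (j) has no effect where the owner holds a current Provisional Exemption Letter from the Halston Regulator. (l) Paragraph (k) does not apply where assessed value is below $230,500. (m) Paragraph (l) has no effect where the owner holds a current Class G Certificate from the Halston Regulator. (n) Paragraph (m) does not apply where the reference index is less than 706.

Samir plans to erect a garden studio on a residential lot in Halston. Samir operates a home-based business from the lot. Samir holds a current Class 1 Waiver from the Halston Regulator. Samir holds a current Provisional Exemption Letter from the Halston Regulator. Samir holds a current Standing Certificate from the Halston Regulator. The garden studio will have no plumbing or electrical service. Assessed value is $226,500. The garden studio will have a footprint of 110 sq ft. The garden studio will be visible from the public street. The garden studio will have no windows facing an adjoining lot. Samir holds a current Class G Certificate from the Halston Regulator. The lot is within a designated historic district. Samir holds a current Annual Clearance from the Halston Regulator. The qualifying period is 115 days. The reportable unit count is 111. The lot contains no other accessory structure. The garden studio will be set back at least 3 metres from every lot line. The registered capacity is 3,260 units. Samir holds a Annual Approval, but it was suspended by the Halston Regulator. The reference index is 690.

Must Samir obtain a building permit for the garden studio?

No — exception (d) applies; Samir does not need a building permit.

Exception (a) fails — the structure will be visible from the street.
Exception (b) requires that the registered capacity is below 3,250 units; but the registered capacity is 3,260 units, not below 3,250 units, so (b) is unavailable.
Exception (c) is satisfied on its face — there is no plumbing or electrical service; a current Standing Certificate is held. However, paragraphs (g)–(h) must be considered: (g) applies — the lot is in a historic district. (h), which would lift (g), does not operate here — the qualifying period is 115 days, not under 110 days. (c) is therefore removed.
All of (d)'s requirements are met (a current Class 1 Waiver is held; the structure's footprint is 110 sq ft, less than the 115 sq ft limit). Considering the limiting provisions: (i) would limit (d) — the reportable unit count is 111, meeting the 106 threshold — but (j) sets (i) aside: (j) applies — a current Annual Clearance is held. (k) is triggered (a current Provisional Exemption Letter is held), but is overridden by (l): (l) operates against (k): assessed value is $226,500, below the $230,500 limit. (m) is triggered (a current Class G Certificate is held), but is set aside by (n): (n) applies — the reference index is 690, less than the 706 limit. Exception (d) stands.
Exception (e) fails — no current Annual Approval is held.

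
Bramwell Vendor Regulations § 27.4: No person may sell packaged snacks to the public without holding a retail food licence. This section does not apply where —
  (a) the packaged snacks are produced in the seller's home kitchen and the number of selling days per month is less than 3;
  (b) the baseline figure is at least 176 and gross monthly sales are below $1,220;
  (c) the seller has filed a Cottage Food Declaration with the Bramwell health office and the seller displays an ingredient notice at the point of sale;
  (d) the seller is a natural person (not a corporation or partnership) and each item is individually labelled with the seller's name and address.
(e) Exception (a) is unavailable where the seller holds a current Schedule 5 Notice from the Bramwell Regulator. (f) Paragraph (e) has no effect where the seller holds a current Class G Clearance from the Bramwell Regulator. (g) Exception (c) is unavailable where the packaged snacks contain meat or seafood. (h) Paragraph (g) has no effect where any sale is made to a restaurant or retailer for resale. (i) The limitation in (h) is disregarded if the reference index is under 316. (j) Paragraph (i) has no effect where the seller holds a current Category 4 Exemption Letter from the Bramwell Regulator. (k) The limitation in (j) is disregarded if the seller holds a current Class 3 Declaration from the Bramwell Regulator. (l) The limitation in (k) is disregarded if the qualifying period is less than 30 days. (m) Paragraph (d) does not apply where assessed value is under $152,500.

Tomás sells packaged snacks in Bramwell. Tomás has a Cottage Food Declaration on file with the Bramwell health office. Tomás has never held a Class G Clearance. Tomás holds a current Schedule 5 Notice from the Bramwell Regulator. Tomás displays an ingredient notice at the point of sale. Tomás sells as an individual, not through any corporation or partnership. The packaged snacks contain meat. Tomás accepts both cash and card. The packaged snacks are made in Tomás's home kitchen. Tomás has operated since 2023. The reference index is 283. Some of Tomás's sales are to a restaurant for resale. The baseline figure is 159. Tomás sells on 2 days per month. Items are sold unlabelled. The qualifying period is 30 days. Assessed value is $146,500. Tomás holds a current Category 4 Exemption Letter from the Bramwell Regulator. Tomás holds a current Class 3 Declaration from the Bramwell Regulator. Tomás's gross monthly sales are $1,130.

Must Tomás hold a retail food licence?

Yes — Tomás must hold a retail food licence.

Exception (a)'s conditions are all satisfied: the packaged snacks are home-kitchen produced; the number of selling days per month is 2, less than the 3 limit. However, paragraphs (e)–(f) must be considered: (e) operates against (a): a current Schedule 5 Notice is held. (f) is not engaged (there is no Class G Clearance in force), so (e) stands. (a) is therefore removed.
Exception (b) fails — the baseline figure is 159, short of 176.
All of (c)'s requirements are met (a Cottage Food Declaration is on file; an ingredient notice is displayed). Turning to paragraphs (g)–(l): (g) operates against (c): the packaged snacks contain meat. (h) would limit (g) — some sales are to a restaurant for resale — but (i) sets (h) aside: (i) applies — the reference index is 283, under the 316 limit. (j) is engaged (a current Category 4 Exemption Letter is held), but is displaced by (k): (k) operates against (j): a current Class 3 Declaration is held. (l), which would lift (k), is inapplicable — the qualifying period is 30 days, not less than 30 days. Exception (c) does not apply.
Exception (d) requires that each item is individually labelled with the seller's name and address; but items are sold unlabelled, so (d) is unavailable.
No exception displaces § 27.4.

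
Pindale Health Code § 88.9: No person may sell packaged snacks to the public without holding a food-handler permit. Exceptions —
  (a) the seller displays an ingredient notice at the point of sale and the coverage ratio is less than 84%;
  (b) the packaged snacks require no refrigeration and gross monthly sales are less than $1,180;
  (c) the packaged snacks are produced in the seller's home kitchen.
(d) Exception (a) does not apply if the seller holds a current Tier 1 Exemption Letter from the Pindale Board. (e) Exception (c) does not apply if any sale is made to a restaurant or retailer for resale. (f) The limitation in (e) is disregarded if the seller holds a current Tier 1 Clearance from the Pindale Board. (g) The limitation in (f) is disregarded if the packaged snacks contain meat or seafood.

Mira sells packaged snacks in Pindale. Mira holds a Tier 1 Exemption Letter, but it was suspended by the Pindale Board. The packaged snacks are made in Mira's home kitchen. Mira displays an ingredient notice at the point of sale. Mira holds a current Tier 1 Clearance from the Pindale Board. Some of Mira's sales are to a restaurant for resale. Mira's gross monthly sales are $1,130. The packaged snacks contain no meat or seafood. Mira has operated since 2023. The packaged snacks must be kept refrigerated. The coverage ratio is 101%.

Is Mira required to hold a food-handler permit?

Exception (a) does not apply: the coverage ratio is 101%, not less than 84%.
Exception (b) requires that the packaged snacks require no refrigeration; but the packaged snacks require refrigeration, so (b) is unavailable.
Exception (c): the packaged snacks are home-kitchen produced — every condition holds. As to paragraphs (e)–(g): (e) would limit (c) — some sales are to a restaurant for resale — but (f) sets (e) aside: (f) is engaged — a current Tier 1 Clearance is held. (g) is not engaged (the packaged snacks contain no meat or seafood), so (f) stands. (c) remains available.

No — exception (c) applies; Mira is not required to hold a food-handler permit.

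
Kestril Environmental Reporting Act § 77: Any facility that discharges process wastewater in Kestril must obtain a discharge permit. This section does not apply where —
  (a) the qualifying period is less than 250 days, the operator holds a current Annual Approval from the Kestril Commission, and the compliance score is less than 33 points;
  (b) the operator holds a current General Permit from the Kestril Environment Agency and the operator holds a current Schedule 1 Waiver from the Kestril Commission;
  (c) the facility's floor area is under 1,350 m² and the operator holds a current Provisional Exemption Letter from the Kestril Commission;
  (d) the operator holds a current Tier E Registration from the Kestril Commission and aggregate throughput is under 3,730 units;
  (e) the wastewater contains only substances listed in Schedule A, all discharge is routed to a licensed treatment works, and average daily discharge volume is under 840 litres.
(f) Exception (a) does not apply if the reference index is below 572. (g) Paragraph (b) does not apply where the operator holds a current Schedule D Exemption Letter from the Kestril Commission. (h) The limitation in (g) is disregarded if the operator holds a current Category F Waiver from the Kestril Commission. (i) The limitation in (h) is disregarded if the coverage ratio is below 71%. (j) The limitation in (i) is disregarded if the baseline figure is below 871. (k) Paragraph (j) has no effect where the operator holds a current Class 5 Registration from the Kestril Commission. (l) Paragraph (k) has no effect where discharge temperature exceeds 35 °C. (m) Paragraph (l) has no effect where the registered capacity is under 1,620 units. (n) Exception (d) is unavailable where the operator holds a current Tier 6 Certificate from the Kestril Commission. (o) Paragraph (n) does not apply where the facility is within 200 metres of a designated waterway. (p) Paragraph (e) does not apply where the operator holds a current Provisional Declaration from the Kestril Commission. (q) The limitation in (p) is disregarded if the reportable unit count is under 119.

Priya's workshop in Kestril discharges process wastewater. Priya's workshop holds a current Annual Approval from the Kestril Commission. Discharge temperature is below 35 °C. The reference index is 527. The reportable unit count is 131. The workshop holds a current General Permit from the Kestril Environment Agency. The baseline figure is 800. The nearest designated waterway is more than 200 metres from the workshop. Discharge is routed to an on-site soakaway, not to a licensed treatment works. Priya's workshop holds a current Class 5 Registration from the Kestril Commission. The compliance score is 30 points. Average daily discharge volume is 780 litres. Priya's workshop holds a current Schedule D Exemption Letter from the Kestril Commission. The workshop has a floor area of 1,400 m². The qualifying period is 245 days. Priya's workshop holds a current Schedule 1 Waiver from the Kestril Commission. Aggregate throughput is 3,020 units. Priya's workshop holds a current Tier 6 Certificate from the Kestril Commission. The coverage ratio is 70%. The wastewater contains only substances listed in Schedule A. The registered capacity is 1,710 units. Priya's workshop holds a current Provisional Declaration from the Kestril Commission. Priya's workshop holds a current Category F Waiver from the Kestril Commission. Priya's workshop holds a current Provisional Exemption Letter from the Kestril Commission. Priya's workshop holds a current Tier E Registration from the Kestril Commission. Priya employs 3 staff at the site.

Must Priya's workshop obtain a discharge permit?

Exception (a) is satisfied on its face — the qualifying period is 245 days, less than the 250 days limit; a current Annual Approval is held; the compliance score is 30 points, less than the 33 points limit. However, paragraph (f) must be considered: (f) is triggered — the reference index is 527, below the 572 limit. (a) is therefore removed.
Exception (b)'s conditions are all satisfied: a current General Permit is held; a current Schedule 1 Waiver is held. However, paragraphs (g)–(m) must be considered: (g) is engaged — a current Schedule D Exemption Letter is held. (h) would limit (g) — a current Category F Waiver is held — but (i) sets (h) aside: (i) operates against (h): the coverage ratio is 70%, below the 71% limit. (j) is triggered (the baseline figure is 800, below the 871 limit), but is itself disapplied by (k): (k) operates against (j): a current Class 5 Registration is held. (l), which would lift (k), is not triggered — discharge temperature is below 35 °C. Exception (b) does not apply.
Exception (c) fails — the facility's floor area is 1,400 m², not under 1,350 m².
Exception (d) is satisfied on its face — a current Tier E Registration is held; aggregate throughput is 3,020 units, under the 3,730 units limit. Turning to paragraphs (n)–(o): (n) operates against (d): a current Tier 6 Certificate is held. (o), which would lift (n), is not engaged — the workshop is more than 200 m from any designated waterway. (d) is therefore removed.
Exception (e) requires that all discharge is routed to a licensed treatment works; but discharge is not routed to a licensed treatment works, so (e) is unavailable.
No exception is made out. Priya's workshop falls within the general rule.

Yes — Priya's workshop must obtain a discharge permit.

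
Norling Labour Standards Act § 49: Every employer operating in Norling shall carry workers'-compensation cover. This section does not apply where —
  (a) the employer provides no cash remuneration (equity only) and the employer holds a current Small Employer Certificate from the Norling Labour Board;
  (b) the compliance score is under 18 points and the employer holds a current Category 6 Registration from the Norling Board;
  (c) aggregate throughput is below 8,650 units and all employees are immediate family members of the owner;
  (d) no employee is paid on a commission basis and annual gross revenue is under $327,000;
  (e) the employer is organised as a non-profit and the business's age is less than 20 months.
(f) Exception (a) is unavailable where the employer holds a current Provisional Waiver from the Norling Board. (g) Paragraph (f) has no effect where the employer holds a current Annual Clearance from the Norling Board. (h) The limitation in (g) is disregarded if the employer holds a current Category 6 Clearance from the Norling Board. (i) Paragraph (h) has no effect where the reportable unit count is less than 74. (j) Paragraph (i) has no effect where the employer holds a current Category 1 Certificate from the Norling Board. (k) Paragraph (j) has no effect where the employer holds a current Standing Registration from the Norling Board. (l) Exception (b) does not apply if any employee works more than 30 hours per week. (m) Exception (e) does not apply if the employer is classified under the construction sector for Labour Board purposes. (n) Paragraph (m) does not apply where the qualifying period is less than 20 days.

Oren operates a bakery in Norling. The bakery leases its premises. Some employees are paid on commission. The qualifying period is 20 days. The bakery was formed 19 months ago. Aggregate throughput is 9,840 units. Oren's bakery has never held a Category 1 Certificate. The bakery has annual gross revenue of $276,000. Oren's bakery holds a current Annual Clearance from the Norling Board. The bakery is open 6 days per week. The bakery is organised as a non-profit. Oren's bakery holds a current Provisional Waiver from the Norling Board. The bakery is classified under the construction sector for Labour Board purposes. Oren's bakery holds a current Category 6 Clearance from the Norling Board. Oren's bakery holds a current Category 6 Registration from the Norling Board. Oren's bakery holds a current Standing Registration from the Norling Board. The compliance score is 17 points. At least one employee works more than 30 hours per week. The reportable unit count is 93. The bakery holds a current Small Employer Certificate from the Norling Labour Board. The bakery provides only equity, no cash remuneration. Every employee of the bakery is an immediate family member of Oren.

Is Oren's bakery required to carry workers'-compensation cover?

Exception (a) is satisfied on its face — remuneration is equity-only; a current Small Employer Certificate is held. But: (f) operates against (a): a current Provisional Waiver is held. (g) would limit (f) — a current Annual Clearance is held — but (h) sets (g) aside: (h) operates against (g): a current Category 6 Clearance is held. (i), which would lift (h), is not engaged — the reportable unit count is 93, not less than 74. Exception (a) does not apply.
Exception (b) is satisfied on its face — the compliance score is 17 points, under the 18 points limit; a current Category 6 Registration is held. Turning to paragraph (l): (l) applies — at least one employee exceeds 30 hours/week. So (b) is unavailable.
Exception (c) does not apply: aggregate throughput is 9,840 units, not below 8,650 units.
Exception (d) fails — some employees are paid on commission.
Exception (e) is satisfied on its face — the employer is a non-profit; the business's age is 19 months, less than the 20 months limit. But applying paragraphs (m)–(n): (m) applies — the bakery is classified under the construction sector. (n) does not operate here (the qualifying period is 20 days, not less than 20 days), so (m) stands. So (e) is unavailable.
Every exception is unavailable, so the rule governs.

Yes — Oren's bakery must carry workers'-compensation cover.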